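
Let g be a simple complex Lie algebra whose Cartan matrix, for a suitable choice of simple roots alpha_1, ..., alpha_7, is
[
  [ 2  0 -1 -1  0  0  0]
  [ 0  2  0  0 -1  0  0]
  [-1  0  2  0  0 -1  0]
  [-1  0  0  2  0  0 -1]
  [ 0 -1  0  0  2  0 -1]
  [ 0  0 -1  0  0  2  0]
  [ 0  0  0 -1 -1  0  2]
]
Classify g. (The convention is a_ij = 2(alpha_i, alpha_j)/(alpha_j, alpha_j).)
The matrix has rank 7 with 2's on the diagonal. Reading the off-diagonal entries as Dynkin edges (a single edge where a_ij = a_ji = -1; a double or triple edge where a_ij * a_ji = 2 or 3), the diagram is a chain of 7 nodes with single edges (A_7). One simple-root ordering that puts it in standard form is (alpha_6, alpha_3, alpha_1, alpha_4, alpha_7, alpha_5, alpha_2). So the algebra is type A_7, i.e. sl(8).

A_7 (sl(8))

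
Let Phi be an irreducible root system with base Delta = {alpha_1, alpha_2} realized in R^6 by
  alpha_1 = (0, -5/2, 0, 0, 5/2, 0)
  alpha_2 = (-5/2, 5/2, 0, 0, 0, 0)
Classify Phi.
A2

Compute the Cartan integers a_ij = 2(alpha_i, alpha_j)/(alpha_j, alpha_j); the resulting 2x2 Cartan matrix is
[[2, -1], [-1, 2]].
All simple roots have the same length, so the diagram is simply laced. The associated Dynkin diagram is a chain of 2 nodes with single edges (A_2), so the type is A_2 (the algebra sl(3)).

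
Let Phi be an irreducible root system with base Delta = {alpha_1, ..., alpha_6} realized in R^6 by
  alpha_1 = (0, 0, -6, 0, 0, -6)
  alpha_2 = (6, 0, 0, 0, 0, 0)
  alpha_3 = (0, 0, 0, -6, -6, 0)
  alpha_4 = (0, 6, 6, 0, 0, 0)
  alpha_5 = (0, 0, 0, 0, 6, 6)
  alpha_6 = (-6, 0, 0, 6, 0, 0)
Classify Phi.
type B_6

Compute the Cartan integers a_ij = 2(alpha_i, alpha_j)/(alpha_j, alpha_j); the resulting 6x6 Cartan matrix is
[[2, 0, 0, -1, -1, 0], [0, 2, 0, 0, 0, -1], [0, 0, 2, 0, -1, -1], [-1, 0, 0, 2, 0, 0], [-1, 0, -1, 0, 2, 0], [0, -2, -1, 0, 0, 2]].
The roots have two lengths (squared-length ratio 2:1); the short ones are alpha_{2}. The associated Dynkin diagram is a chain of 6 nodes with a double edge at one end; the terminal node there is the unique short simple root (B_6), so the type is B_6 (the algebra so(13)).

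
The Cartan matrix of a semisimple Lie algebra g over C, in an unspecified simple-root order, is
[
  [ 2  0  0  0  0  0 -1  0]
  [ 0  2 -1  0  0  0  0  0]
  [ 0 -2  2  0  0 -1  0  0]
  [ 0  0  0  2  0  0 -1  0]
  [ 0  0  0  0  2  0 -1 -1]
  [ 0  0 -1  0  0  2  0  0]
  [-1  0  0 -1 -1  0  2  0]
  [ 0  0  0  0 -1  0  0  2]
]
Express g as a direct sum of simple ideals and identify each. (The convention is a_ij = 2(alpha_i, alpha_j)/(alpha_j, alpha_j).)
type B_3 + type D_5

The diagram associated to this matrix has two connected components: the simple roots {alpha_2, alpha_3, alpha_6} form a chain of 3 nodes with a double edge at one end; the terminal node there is the unique short simple root (B_3), and {alpha_1, alpha_4, alpha_5, alpha_7, alpha_8} form a chain of 3 nodes with a fork of two nodes at one end (D_5). A semisimple Lie algebra decomposes uniquely as the direct sum of simple ideals, one per connected component of its Dynkin diagram, so g ≅ B_3 ⊕ D_5 (dimension 21 + 45 = 66).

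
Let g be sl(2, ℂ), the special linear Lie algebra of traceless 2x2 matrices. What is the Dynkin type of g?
This is sl(2), which has dimension 2^2 - 1 = 3 and rank 2 - 1 = 1 (a Cartan subalgebra is the diagonal traceless matrices). In the classification of classical Lie algebras, the special linear algebra sl(n+1) has type A_n; here n = 1, so the Dynkin diagram is a chain of 1 nodes with single edges (A_1). Hence the type is A_1.

A_1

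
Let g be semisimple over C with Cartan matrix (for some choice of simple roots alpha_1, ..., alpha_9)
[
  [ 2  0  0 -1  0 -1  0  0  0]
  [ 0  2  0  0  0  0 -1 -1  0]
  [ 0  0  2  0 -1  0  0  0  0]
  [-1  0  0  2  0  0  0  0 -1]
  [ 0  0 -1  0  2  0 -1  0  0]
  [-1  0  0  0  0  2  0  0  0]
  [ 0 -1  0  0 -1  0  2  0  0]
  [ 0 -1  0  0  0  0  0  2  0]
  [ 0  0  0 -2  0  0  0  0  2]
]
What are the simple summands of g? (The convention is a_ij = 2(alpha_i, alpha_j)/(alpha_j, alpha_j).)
type A_5 ⊕ type C_4

The diagram associated to this matrix has two connected components: the simple roots {alpha_2, alpha_3, alpha_5, alpha_7, alpha_8} form a chain of 5 nodes with single edges (A_5), and {alpha_1, alpha_4, alpha_6, alpha_9} form a chain of 4 nodes with a double edge at one end; the terminal node there is the unique long simple root (C_4). A semisimple Lie algebra decomposes uniquely as the direct sum of simple ideals, one per connected component of its Dynkin diagram, so g ≅ A_5 ⊕ C_4 (dimension 35 + 36 = 71).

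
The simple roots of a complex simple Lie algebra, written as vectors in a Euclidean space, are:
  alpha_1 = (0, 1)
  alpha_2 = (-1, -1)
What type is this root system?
B_2 (so(5))

Compute the Cartan integers a_ij = 2(alpha_i, alpha_j)/(alpha_j, alpha_j); the resulting 2x2 Cartan matrix is
[[2, -1], [-2, 2]].
The roots have two lengths (squared-length ratio 2:1); the short ones are alpha_{1}. The associated Dynkin diagram is a chain of 2 nodes with a double edge at one end; the terminal node there is the unique short simple root (B_2), so the type is B_2 (the algebra so(5)).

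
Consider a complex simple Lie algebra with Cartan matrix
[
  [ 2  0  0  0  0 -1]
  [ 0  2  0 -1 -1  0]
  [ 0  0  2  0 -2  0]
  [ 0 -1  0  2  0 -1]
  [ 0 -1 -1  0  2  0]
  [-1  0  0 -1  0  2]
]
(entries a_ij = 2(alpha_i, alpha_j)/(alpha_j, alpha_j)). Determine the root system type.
The matrix has rank 6 with 2's on the diagonal. Reading the off-diagonal entries as Dynkin edges (a single edge where a_ij = a_ji = -1; a double or triple edge where a_ij * a_ji = 2 or 3), the diagram is a chain of 6 nodes with a double edge at one end; the terminal node there is the unique long simple root (C_6). One simple-root ordering that puts it in standard form is (alpha_1, alpha_6, alpha_4, alpha_2, alpha_5, alpha_3). So the algebra is type C_6, i.e. sp(12).

C6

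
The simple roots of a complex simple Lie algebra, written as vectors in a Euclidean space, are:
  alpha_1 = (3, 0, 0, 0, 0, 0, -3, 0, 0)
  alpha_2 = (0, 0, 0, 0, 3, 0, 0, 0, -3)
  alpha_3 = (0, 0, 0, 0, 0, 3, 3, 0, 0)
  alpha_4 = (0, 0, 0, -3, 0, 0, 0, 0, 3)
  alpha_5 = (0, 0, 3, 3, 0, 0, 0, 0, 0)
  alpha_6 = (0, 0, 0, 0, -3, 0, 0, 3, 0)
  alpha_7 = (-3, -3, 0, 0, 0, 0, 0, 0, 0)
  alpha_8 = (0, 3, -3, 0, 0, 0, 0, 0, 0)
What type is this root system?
Compute the Cartan integers a_ij = 2(alpha_i, alpha_j)/(alpha_j, alpha_j); the resulting 8x8 Cartan matrix is
[[2, 0, -1, 0, 0, 0, -1, 0], [0, 2, 0, -1, 0, -1, 0, 0], [-1, 0, 2, 0, 0, 0, 0, 0], [0, -1, 0, 2, -1, 0, 0, 0], [0, 0, 0, -1, 2, 0, 0, -1], [0, -1, 0, 0, 0, 2, 0, 0], [-1, 0, 0, 0, 0, 0, 2, -1], [0, 0, 0, 0, -1, 0, -1, 2]].
All simple roots have the same length, so the diagram is simply laced. The associated Dynkin diagram is a chain of 8 nodes with single edges (A_8), so the type is A_8 (the algebra sl(9)).

A8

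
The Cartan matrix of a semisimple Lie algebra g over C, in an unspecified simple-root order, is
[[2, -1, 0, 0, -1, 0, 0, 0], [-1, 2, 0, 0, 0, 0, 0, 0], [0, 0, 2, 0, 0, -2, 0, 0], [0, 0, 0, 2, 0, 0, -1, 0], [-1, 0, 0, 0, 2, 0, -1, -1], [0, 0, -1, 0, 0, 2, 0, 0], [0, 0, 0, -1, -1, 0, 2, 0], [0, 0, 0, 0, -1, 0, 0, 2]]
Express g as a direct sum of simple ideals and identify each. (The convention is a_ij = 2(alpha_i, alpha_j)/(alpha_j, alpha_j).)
B_2 ⊕ E_6

The diagram associated to this matrix has two connected components: the simple roots {alpha_3, alpha_6} form a chain of 2 nodes with a double edge at one end; the terminal node there is the unique short simple root (B_2), and {alpha_1, alpha_2, alpha_4, alpha_5, alpha_7, alpha_8} form a chain of 5 nodes with one extra node attached to the third node from one end (E_6). A semisimple Lie algebra decomposes uniquely as the direct sum of simple ideals, one per connected component of its Dynkin diagram, so g ≅ B_2 ⊕ E_6 (dimension 10 + 78 = 88).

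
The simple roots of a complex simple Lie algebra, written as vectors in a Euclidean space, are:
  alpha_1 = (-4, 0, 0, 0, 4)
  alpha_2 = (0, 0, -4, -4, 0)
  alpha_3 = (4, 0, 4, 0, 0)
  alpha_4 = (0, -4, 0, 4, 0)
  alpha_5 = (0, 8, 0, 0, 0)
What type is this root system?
Compute the Cartan integers a_ij = 2(alpha_i, alpha_j)/(alpha_j, alpha_j); the resulting 5x5 Cartan matrix is
[[2, 0, -1, 0, 0], [0, 2, -1, -1, 0], [-1, -1, 2, 0, 0], [0, -1, 0, 2, -1], [0, 0, 0, -2, 2]].
The roots have two lengths (squared-length ratio 2:1); the short ones are alpha_{1,2,3,4}. The associated Dynkin diagram is a chain of 5 nodes with a double edge at one end; the terminal node there is the unique long simple root (C_5), so the type is C_5 (the algebra sp(10)).

C_5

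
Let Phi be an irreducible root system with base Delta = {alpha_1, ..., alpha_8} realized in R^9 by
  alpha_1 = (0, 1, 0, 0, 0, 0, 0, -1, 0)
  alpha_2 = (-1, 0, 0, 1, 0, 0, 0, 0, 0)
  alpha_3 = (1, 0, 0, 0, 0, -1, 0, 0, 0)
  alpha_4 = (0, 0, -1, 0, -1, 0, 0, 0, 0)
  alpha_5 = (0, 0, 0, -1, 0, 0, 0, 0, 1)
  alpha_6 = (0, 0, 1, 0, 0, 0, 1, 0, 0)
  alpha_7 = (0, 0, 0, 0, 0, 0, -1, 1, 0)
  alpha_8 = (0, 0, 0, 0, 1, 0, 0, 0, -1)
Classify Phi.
A8

Compute the Cartan integers a_ij = 2(alpha_i, alpha_j)/(alpha_j, alpha_j); the resulting 8x8 Cartan matrix is
[[2, 0, 0, 0, 0, 0, -1, 0], [0, 2, -1, 0, -1, 0, 0, 0], [0, -1, 2, 0, 0, 0, 0, 0], [0, 0, 0, 2, 0, -1, 0, -1], [0, -1, 0, 0, 2, 0, 0, -1], [0, 0, 0, -1, 0, 2, -1, 0], [-1, 0, 0, 0, 0, -1, 2, 0], [0, 0, 0, -1, -1, 0, 0, 2]].
All simple roots have the same length, so the diagram is simply laced. The associated Dynkin diagram is a chain of 8 nodes with single edges (A_8), so the type is A_8 (the algebra sl(9)).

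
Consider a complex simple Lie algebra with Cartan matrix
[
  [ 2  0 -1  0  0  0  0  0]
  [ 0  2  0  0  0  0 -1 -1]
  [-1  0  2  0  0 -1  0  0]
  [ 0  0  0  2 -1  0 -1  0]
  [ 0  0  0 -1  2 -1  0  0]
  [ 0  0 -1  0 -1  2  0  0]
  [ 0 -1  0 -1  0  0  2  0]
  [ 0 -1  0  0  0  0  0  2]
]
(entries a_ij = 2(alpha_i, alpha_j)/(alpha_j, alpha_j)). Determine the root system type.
type A_8

The matrix has rank 8 with 2's on the diagonal. Reading the off-diagonal entries as Dynkin edges (a single edge where a_ij = a_ji = -1; a double or triple edge where a_ij * a_ji = 2 or 3), the diagram is a chain of 8 nodes with single edges (A_8). One simple-root ordering that puts it in standard form is (alpha_1, alpha_3, alpha_6, alpha_5, alpha_4, alpha_7, alpha_2, alpha_8). So the algebra is type A_8, i.e. sl(9).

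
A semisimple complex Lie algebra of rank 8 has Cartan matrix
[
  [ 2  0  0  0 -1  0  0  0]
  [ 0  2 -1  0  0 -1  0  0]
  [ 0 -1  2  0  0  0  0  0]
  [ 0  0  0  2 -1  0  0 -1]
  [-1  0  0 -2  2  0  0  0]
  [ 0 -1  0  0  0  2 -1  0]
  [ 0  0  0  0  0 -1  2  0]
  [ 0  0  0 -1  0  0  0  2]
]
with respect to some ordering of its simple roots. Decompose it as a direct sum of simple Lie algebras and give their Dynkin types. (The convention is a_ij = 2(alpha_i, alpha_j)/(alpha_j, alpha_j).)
The diagram associated to this matrix has two connected components: the simple roots {alpha_2, alpha_3, alpha_6, alpha_7} form a chain of 4 nodes with single edges (A_4), and {alpha_1, alpha_4, alpha_5, alpha_8} form a chain of 4 nodes with a double edge between the middle two (F_4). A semisimple Lie algebra decomposes uniquely as the direct sum of simple ideals, one per connected component of its Dynkin diagram, so g ≅ A_4 ⊕ F_4 (dimension 24 + 52 = 76).

A4 + F4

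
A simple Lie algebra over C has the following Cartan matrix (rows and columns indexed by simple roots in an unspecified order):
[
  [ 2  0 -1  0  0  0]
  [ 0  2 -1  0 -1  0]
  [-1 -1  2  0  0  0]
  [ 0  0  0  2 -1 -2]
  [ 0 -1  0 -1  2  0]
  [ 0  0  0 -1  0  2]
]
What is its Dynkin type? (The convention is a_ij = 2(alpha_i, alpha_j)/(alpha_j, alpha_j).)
B6

The matrix has rank 6 with 2's on the diagonal. Reading the off-diagonal entries as Dynkin edges (a single edge where a_ij = a_ji = -1; a double or triple edge where a_ij * a_ji = 2 or 3), the diagram is a chain of 6 nodes with a double edge at one end; the terminal node there is the unique short simple root (B_6). One simple-root ordering that puts it in standard form is (alpha_1, alpha_3, alpha_2, alpha_5, alpha_4, alpha_6). So the algebra is type B_6, i.e. so(13).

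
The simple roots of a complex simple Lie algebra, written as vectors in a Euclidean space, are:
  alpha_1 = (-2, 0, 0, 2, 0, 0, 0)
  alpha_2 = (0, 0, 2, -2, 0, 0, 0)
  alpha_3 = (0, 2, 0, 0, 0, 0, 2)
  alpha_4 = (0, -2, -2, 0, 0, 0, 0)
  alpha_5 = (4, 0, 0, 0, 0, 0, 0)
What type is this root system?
C_5 (sp(10))

Compute the Cartan integers a_ij = 2(alpha_i, alpha_j)/(alpha_j, alpha_j); the resulting 5x5 Cartan matrix is
[[2, -1, 0, 0, -1], [-1, 2, 0, -1, 0], [0, 0, 2, -1, 0], [0, -1, -1, 2, 0], [-2, 0, 0, 0, 2]].
The roots have two lengths (squared-length ratio 2:1); the short ones are alpha_{1,2,3,4}. The associated Dynkin diagram is a chain of 5 nodes with a double edge at one end; the terminal node there is the unique long simple root (C_5), so the type is C_5 (the algebra sp(10)).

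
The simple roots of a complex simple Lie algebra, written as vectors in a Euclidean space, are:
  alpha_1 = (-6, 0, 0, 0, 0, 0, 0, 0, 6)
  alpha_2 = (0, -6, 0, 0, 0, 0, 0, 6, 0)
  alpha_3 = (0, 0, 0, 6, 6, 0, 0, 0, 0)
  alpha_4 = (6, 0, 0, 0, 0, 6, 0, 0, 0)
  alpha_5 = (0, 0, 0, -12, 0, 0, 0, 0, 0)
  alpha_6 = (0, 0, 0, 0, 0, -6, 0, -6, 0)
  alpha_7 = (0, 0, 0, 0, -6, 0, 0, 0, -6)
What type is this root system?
C_7

Compute the Cartan integers a_ij = 2(alpha_i, alpha_j)/(alpha_j, alpha_j); the resulting 7x7 Cartan matrix is
[[2, 0, 0, -1, 0, 0, -1], [0, 2, 0, 0, 0, -1, 0], [0, 0, 2, 0, -1, 0, -1], [-1, 0, 0, 2, 0, -1, 0], [0, 0, -2, 0, 2, 0, 0], [0, -1, 0, -1, 0, 2, 0], [-1, 0, -1, 0, 0, 0, 2]].
The roots have two lengths (squared-length ratio 2:1); the short ones are alpha_{1,2,3,4,6,7}. The associated Dynkin diagram is a chain of 7 nodes with a double edge at one end; the terminal node there is the unique long simple root (C_7), so the type is C_7 (the algebra sp(14)).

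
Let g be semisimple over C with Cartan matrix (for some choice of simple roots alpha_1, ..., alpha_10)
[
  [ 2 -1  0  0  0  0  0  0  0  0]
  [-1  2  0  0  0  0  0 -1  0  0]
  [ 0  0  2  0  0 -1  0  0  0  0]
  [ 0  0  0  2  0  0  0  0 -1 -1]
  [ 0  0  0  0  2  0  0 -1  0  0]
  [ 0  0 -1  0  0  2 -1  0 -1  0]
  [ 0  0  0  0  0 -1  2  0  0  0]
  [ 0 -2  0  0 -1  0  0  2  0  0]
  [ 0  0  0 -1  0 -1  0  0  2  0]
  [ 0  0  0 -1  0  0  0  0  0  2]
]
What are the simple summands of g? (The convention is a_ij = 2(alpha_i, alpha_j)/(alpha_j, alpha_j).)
D6 + F4

The diagram associated to this matrix has two connected components: the simple roots {alpha_3, alpha_4, alpha_6, alpha_7, alpha_9, alpha_10} form a chain of 4 nodes with a fork of two nodes at one end (D_6), and {alpha_1, alpha_2, alpha_5, alpha_8} form a chain of 4 nodes with a double edge between the middle two (F_4). A semisimple Lie algebra decomposes uniquely as the direct sum of simple ideals, one per connected component of its Dynkin diagram, so g ≅ D_6 ⊕ F_4 (dimension 66 + 52 = 118).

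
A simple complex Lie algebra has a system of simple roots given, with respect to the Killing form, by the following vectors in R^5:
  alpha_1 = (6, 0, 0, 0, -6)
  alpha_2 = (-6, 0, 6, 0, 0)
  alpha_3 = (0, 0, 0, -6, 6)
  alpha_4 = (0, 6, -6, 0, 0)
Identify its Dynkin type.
Compute the Cartan integers a_ij = 2(alpha_i, alpha_j)/(alpha_j, alpha_j); the resulting 4x4 Cartan matrix is
[[2, -1, -1, 0], [-1, 2, 0, -1], [-1, 0, 2, 0], [0, -1, 0, 2]].
All simple roots have the same length, so the diagram is simply laced. The associated Dynkin diagram is a chain of 4 nodes with single edges (A_4), so the type is A_4 (the algebra sl(5)).

A4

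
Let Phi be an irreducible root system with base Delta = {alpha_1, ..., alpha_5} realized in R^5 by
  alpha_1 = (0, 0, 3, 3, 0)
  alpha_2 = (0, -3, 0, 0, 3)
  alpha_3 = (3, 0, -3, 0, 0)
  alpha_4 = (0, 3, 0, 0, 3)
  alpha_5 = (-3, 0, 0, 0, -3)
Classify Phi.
Compute the Cartan integers a_ij = 2(alpha_i, alpha_j)/(alpha_j, alpha_j); the resulting 5x5 Cartan matrix is
[[2, 0, -1, 0, 0], [0, 2, 0, 0, -1], [-1, 0, 2, 0, -1], [0, 0, 0, 2, -1], [0, -1, -1, -1, 2]].
All simple roots have the same length, so the diagram is simply laced. The associated Dynkin diagram is a chain of 3 nodes with a fork of two nodes at one end (D_5), so the type is D_5 (the algebra so(10)).

D5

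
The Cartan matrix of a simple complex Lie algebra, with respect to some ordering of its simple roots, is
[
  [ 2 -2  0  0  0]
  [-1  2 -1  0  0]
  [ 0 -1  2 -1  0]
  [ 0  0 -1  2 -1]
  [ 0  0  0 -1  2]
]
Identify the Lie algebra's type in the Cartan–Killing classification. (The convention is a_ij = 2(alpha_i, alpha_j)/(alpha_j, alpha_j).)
The matrix has rank 5 with 2's on the diagonal. Reading the off-diagonal entries as Dynkin edges (a single edge where a_ij = a_ji = -1; a double or triple edge where a_ij * a_ji = 2 or 3), the diagram is a chain of 5 nodes with a double edge at one end; the terminal node there is the unique long simple root (C_5). One simple-root ordering that puts it in standard form is (alpha_5, alpha_4, alpha_3, alpha_2, alpha_1). So the algebra is type C_5, i.e. sp(10).

type C_5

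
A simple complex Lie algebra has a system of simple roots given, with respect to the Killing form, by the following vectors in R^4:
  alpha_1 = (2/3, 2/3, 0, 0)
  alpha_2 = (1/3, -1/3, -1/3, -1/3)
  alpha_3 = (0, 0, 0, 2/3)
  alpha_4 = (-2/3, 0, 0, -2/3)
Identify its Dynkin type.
Compute the Cartan integers a_ij = 2(alpha_i, alpha_j)/(alpha_j, alpha_j); the resulting 4x4 Cartan matrix is
[[2, 0, 0, -1], [0, 2, -1, 0], [0, -1, 2, -1], [-1, 0, -2, 2]].
The roots have two lengths (squared-length ratio 2:1); the short ones are alpha_{2,3}. The associated Dynkin diagram is a chain of 4 nodes with a double edge between the middle two (F_4), so the type is F_4.

F_4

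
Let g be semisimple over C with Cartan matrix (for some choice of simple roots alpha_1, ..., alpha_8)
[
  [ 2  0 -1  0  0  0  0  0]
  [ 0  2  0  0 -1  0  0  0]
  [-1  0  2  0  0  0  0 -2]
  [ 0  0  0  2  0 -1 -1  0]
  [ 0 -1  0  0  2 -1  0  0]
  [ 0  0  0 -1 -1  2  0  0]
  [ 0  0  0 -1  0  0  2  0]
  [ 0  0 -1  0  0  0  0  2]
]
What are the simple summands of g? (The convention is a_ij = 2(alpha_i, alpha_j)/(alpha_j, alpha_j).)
A_5 ⊕ B_3

The diagram associated to this matrix has two connected components: the simple roots {alpha_2, alpha_4, alpha_5, alpha_6, alpha_7} form a chain of 5 nodes with single edges (A_5), and {alpha_1, alpha_3, alpha_8} form a chain of 3 nodes with a double edge at one end; the terminal node there is the unique short simple root (B_3). A semisimple Lie algebra decomposes uniquely as the direct sum of simple ideals, one per connected component of its Dynkin diagram, so g ≅ A_5 ⊕ B_3 (dimension 35 + 21 = 56).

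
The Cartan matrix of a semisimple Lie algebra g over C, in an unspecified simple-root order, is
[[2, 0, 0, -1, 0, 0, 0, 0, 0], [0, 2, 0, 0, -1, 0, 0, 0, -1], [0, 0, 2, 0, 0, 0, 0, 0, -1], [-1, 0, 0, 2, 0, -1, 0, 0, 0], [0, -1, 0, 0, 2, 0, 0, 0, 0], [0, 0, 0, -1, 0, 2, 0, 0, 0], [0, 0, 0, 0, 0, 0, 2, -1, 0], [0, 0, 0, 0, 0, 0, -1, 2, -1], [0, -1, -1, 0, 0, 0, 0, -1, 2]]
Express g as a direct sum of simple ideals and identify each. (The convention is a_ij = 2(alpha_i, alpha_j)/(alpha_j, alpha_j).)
The diagram associated to this matrix has two connected components: the simple roots {alpha_1, alpha_4, alpha_6} form a chain of 3 nodes with single edges (A_3), and {alpha_2, alpha_3, alpha_5, alpha_7, alpha_8, alpha_9} form a chain of 5 nodes with one extra node attached to the third node from one end (E_6). A semisimple Lie algebra decomposes uniquely as the direct sum of simple ideals, one per connected component of its Dynkin diagram, so g ≅ A_3 ⊕ E_6 (dimension 15 + 78 = 93).

A3 + E6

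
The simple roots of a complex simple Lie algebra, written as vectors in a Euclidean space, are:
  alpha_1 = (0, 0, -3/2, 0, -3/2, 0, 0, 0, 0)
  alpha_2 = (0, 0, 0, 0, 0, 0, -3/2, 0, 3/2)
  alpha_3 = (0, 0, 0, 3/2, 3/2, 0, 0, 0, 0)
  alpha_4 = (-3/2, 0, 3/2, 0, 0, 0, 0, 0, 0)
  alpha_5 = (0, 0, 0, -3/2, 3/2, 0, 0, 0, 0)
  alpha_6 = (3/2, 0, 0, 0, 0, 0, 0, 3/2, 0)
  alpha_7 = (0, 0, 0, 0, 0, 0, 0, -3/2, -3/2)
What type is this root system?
Compute the Cartan integers a_ij = 2(alpha_i, alpha_j)/(alpha_j, alpha_j); the resulting 7x7 Cartan matrix is
[[2, 0, -1, -1, -1, 0, 0], [0, 2, 0, 0, 0, 0, -1], [-1, 0, 2, 0, 0, 0, 0], [-1, 0, 0, 2, 0, -1, 0], [-1, 0, 0, 0, 2, 0, 0], [0, 0, 0, -1, 0, 2, -1], [0, -1, 0, 0, 0, -1, 2]].
All simple roots have the same length, so the diagram is simply laced. The associated Dynkin diagram is a chain of 5 nodes with a fork of two nodes at one end (D_7), so the type is D_7 (the algebra so(14)).

D_7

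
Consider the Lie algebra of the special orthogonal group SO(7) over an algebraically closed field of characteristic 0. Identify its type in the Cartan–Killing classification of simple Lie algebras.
B3

This is so(7) with 7 odd, which has dimension 7(7-1)/2 = 21 and rank (7-1)/2 = 3. In the classification of classical Lie algebras, the orthogonal algebra so(2n+1) in an odd number of variables has type B_n; here n = 3, so the Dynkin diagram is a chain of 3 nodes with a double edge at one end; the terminal node there is the unique short simple root (B_3). Hence the type is B_3.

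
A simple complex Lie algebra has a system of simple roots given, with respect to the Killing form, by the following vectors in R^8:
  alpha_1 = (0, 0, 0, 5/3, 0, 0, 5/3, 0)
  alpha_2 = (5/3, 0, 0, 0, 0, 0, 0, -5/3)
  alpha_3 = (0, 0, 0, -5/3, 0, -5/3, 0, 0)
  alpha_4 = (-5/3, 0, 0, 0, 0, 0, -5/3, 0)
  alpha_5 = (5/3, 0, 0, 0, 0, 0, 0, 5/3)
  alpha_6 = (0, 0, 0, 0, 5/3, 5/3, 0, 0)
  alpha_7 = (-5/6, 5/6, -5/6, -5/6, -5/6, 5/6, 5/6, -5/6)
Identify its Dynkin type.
Compute the Cartan integers a_ij = 2(alpha_i, alpha_j)/(alpha_j, alpha_j); the resulting 7x7 Cartan matrix is
[[2, 0, -1, -1, 0, 0, 0], [0, 2, 0, -1, 0, 0, 0], [-1, 0, 2, 0, 0, -1, 0], [-1, -1, 0, 2, -1, 0, 0], [0, 0, 0, -1, 2, 0, -1], [0, 0, -1, 0, 0, 2, 0], [0, 0, 0, 0, -1, 0, 2]].
All simple roots have the same length, so the diagram is simply laced. The associated Dynkin diagram is a chain of 6 nodes with one extra node attached to the third node from one end (E_7), so the type is E_7.

E7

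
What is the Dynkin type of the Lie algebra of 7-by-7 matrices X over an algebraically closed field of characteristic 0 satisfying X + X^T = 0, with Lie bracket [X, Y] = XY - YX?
This is so(7) with 7 odd, which has dimension 7(7-1)/2 = 21 and rank (7-1)/2 = 3. In the classification of classical Lie algebras, the orthogonal algebra so(2n+1) in an odd number of variables has type B_n; here n = 3, so the Dynkin diagram is a chain of 3 nodes with a double edge at one end; the terminal node there is the unique short simple root (B_3). Hence the type is B_3.

B_3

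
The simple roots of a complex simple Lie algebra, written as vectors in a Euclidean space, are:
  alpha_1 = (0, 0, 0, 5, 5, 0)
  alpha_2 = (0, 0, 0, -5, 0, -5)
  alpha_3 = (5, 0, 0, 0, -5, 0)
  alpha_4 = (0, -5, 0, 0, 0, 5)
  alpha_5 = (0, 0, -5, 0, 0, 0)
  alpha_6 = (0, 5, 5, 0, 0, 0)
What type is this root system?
B_6

Compute the Cartan integers a_ij = 2(alpha_i, alpha_j)/(alpha_j, alpha_j); the resulting 6x6 Cartan matrix is
[[2, -1, -1, 0, 0, 0], [-1, 2, 0, -1, 0, 0], [-1, 0, 2, 0, 0, 0], [0, -1, 0, 2, 0, -1], [0, 0, 0, 0, 2, -1], [0, 0, 0, -1, -2, 2]].
The roots have two lengths (squared-length ratio 2:1); the short ones are alpha_{5}. The associated Dynkin diagram is a chain of 6 nodes with a double edge at one end; the terminal node there is the unique short simple root (B_6), so the type is B_6 (the algebra so(13)).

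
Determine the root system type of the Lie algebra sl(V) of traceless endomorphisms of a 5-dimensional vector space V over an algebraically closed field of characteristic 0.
A4

This is sl(5), which has dimension 5^2 - 1 = 24 and rank 5 - 1 = 4 (a Cartan subalgebra is the diagonal traceless matrices). In the classification of classical Lie algebras, the special linear algebra sl(n+1) has type A_n; here n = 4, so the Dynkin diagram is a chain of 4 nodes with single edges (A_4). Hence the type is A_4.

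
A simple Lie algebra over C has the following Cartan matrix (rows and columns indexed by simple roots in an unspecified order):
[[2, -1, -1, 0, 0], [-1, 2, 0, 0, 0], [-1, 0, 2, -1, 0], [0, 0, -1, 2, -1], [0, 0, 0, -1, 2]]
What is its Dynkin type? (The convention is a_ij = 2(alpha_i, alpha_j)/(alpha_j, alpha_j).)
type A_5

The matrix has rank 5 with 2's on the diagonal. Reading the off-diagonal entries as Dynkin edges (a single edge where a_ij = a_ji = -1; a double or triple edge where a_ij * a_ji = 2 or 3), the diagram is a chain of 5 nodes with single edges (A_5). One simple-root ordering that puts it in standard form is (alpha_2, alpha_1, alpha_3, alpha_4, alpha_5). So the algebra is type A_5, i.e. sl(6).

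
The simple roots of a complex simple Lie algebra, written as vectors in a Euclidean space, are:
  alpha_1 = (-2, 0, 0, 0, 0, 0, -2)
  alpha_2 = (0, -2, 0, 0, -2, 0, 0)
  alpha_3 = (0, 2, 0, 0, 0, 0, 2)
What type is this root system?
A_3 (sl(4))

Compute the Cartan integers a_ij = 2(alpha_i, alpha_j)/(alpha_j, alpha_j); the resulting 3x3 Cartan matrix is
[[2, 0, -1], [0, 2, -1], [-1, -1, 2]].
All simple roots have the same length, so the diagram is simply laced. The associated Dynkin diagram is a chain of 3 nodes with single edges (A_3), so the type is A_3 (the algebra sl(4)).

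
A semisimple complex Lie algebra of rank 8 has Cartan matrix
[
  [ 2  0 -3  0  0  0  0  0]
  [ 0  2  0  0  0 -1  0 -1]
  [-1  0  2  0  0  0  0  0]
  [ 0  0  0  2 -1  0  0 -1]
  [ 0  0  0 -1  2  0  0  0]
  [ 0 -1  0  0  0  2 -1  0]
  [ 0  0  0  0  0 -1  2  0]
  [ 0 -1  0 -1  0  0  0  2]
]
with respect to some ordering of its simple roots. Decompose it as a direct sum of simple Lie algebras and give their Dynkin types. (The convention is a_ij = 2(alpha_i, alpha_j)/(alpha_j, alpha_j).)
A6 + G2

The diagram associated to this matrix has two connected components: the simple roots {alpha_2, alpha_4, alpha_5, alpha_6, alpha_7, alpha_8} form a chain of 6 nodes with single edges (A_6), and {alpha_1, alpha_3} form two nodes joined by a triple edge (G_2). A semisimple Lie algebra decomposes uniquely as the direct sum of simple ideals, one per connected component of its Dynkin diagram, so g ≅ A_6 ⊕ G_2 (dimension 48 + 14 = 62).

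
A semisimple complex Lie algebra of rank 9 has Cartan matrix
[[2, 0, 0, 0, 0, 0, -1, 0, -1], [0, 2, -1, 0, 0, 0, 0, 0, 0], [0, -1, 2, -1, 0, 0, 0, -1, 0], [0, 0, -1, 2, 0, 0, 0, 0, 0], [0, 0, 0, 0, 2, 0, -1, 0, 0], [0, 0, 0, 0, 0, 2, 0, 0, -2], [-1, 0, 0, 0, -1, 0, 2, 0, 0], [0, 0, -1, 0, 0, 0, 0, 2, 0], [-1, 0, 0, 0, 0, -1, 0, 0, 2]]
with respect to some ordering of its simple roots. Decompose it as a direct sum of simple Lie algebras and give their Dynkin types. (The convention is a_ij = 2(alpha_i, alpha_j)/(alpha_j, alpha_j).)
type C_5 ⊕ type D_4

The diagram associated to this matrix has two connected components: the simple roots {alpha_1, alpha_5, alpha_6, alpha_7, alpha_9} form a chain of 5 nodes with a double edge at one end; the terminal node there is the unique long simple root (C_5), and {alpha_2, alpha_3, alpha_4, alpha_8} form a chain of 2 nodes with a fork of two nodes at one end (D_4). A semisimple Lie algebra decomposes uniquely as the direct sum of simple ideals, one per connected component of its Dynkin diagram, so g ≅ C_5 ⊕ D_4 (dimension 55 + 28 = 83).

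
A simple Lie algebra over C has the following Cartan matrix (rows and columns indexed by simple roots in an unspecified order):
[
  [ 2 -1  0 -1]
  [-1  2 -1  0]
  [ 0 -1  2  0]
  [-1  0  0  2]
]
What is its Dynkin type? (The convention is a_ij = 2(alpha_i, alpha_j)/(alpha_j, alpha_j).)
The matrix has rank 4 with 2's on the diagonal. Reading the off-diagonal entries as Dynkin edges (a single edge where a_ij = a_ji = -1; a double or triple edge where a_ij * a_ji = 2 or 3), the diagram is a chain of 4 nodes with single edges (A_4). One simple-root ordering that puts it in standard form is (alpha_3, alpha_2, alpha_1, alpha_4). So the algebra is type A_4, i.e. sl(5).

A4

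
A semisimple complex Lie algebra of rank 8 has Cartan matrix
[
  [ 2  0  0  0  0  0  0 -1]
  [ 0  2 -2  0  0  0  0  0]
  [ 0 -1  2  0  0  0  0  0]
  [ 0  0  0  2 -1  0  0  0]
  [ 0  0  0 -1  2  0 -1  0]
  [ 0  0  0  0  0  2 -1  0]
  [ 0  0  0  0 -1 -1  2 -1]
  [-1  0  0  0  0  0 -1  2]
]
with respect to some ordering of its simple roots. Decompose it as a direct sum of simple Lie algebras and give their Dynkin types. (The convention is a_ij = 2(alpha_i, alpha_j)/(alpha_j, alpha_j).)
type B_2 + type E_6

The diagram associated to this matrix has two connected components: the simple roots {alpha_2, alpha_3} form a chain of 2 nodes with a double edge at one end; the terminal node there is the unique short simple root (B_2), and {alpha_1, alpha_4, alpha_5, alpha_6, alpha_7, alpha_8} form a chain of 5 nodes with one extra node attached to the third node from one end (E_6). A semisimple Lie algebra decomposes uniquely as the direct sum of simple ideals, one per connected component of its Dynkin diagram, so g ≅ B_2 ⊕ E_6 (dimension 10 + 78 = 88).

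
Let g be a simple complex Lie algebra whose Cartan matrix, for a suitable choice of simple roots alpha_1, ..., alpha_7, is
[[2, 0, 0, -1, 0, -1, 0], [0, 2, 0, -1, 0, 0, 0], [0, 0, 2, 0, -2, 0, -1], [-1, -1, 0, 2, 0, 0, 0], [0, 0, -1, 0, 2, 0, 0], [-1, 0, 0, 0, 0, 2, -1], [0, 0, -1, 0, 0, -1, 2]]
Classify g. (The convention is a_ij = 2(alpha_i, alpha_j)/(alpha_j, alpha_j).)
The matrix has rank 7 with 2's on the diagonal. Reading the off-diagonal entries as Dynkin edges (a single edge where a_ij = a_ji = -1; a double or triple edge where a_ij * a_ji = 2 or 3), the diagram is a chain of 7 nodes with a double edge at one end; the terminal node there is the unique short simple root (B_7). One simple-root ordering that puts it in standard form is (alpha_2, alpha_4, alpha_1, alpha_6, alpha_7, alpha_3, alpha_5). So the algebra is type B_7, i.e. so(15).

type B_7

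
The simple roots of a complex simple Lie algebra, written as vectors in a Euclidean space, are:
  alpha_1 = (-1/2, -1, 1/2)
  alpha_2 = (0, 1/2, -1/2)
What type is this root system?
Compute the Cartan integers a_ij = 2(alpha_i, alpha_j)/(alpha_j, alpha_j); the resulting 2x2 Cartan matrix is
[[2, -3], [-1, 2]].
The roots have two lengths (squared-length ratio 3:1); the short ones are alpha_{2}. The associated Dynkin diagram is two nodes joined by a triple edge (G_2), so the type is G_2.

type G_2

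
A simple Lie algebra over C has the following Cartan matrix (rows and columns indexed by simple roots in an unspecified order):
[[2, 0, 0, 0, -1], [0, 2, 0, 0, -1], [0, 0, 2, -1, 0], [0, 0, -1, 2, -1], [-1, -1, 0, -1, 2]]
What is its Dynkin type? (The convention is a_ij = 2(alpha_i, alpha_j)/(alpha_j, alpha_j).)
D5

The matrix has rank 5 with 2's on the diagonal. Reading the off-diagonal entries as Dynkin edges (a single edge where a_ij = a_ji = -1; a double or triple edge where a_ij * a_ji = 2 or 3), the diagram is a chain of 3 nodes with a fork of two nodes at one end (D_5). One simple-root ordering that puts it in standard form is (alpha_3, alpha_4, alpha_5, alpha_2, alpha_1). So the algebra is type D_5, i.e. so(10).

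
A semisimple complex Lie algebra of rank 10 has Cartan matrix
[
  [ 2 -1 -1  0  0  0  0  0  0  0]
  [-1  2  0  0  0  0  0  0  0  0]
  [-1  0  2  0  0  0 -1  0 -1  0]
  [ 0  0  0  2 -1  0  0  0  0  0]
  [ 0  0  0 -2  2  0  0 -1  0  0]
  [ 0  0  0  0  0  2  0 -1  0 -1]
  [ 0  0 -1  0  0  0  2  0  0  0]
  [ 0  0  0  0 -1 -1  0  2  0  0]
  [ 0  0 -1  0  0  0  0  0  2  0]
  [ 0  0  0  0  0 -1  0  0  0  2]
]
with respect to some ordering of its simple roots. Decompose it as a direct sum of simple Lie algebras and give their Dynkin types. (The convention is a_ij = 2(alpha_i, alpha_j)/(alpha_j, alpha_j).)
The diagram associated to this matrix has two connected components: the simple roots {alpha_4, alpha_5, alpha_6, alpha_8, alpha_10} form a chain of 5 nodes with a double edge at one end; the terminal node there is the unique short simple root (B_5), and {alpha_1, alpha_2, alpha_3, alpha_7, alpha_9} form a chain of 3 nodes with a fork of two nodes at one end (D_5). A semisimple Lie algebra decomposes uniquely as the direct sum of simple ideals, one per connected component of its Dynkin diagram, so g ≅ B_5 ⊕ D_5 (dimension 55 + 45 = 100).

type B_5 + type D_5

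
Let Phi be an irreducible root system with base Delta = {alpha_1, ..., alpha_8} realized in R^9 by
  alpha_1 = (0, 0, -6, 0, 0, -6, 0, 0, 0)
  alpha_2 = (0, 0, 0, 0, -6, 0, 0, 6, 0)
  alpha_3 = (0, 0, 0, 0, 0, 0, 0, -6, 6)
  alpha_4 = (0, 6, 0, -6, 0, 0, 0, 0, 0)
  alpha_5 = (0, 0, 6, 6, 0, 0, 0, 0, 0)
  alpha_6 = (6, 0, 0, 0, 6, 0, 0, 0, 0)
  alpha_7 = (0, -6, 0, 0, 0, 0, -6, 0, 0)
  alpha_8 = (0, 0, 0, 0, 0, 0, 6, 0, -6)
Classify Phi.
A_8 (sl(9))

Compute the Cartan integers a_ij = 2(alpha_i, alpha_j)/(alpha_j, alpha_j); the resulting 8x8 Cartan matrix is
[[2, 0, 0, 0, -1, 0, 0, 0], [0, 2, -1, 0, 0, -1, 0, 0], [0, -1, 2, 0, 0, 0, 0, -1], [0, 0, 0, 2, -1, 0, -1, 0], [-1, 0, 0, -1, 2, 0, 0, 0], [0, -1, 0, 0, 0, 2, 0, 0], [0, 0, 0, -1, 0, 0, 2, -1], [0, 0, -1, 0, 0, 0, -1, 2]].
All simple roots have the same length, so the diagram is simply laced. The associated Dynkin diagram is a chain of 8 nodes with single edges (A_8), so the type is A_8 (the algebra sl(9)).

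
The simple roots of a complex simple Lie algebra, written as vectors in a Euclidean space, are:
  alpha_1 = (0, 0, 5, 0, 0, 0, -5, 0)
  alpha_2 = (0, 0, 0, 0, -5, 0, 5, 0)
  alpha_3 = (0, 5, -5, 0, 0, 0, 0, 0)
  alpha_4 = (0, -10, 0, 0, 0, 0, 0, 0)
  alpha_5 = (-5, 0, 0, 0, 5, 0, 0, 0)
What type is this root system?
type C_5

Compute the Cartan integers a_ij = 2(alpha_i, alpha_j)/(alpha_j, alpha_j); the resulting 5x5 Cartan matrix is
[[2, -1, -1, 0, 0], [-1, 2, 0, 0, -1], [-1, 0, 2, -1, 0], [0, 0, -2, 2, 0], [0, -1, 0, 0, 2]].
The roots have two lengths (squared-length ratio 2:1); the short ones are alpha_{1,2,3,5}. The associated Dynkin diagram is a chain of 5 nodes with a double edge at one end; the terminal node there is the unique long simple root (C_5), so the type is C_5 (the algebra sp(10)).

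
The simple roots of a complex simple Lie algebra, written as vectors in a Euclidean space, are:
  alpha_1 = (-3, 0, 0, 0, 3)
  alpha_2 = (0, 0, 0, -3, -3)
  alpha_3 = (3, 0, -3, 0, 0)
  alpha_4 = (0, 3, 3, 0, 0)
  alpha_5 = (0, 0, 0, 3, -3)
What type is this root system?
Compute the Cartan integers a_ij = 2(alpha_i, alpha_j)/(alpha_j, alpha_j); the resulting 5x5 Cartan matrix is
[[2, -1, -1, 0, -1], [-1, 2, 0, 0, 0], [-1, 0, 2, -1, 0], [0, 0, -1, 2, 0], [-1, 0, 0, 0, 2]].
All simple roots have the same length, so the diagram is simply laced. The associated Dynkin diagram is a chain of 3 nodes with a fork of two nodes at one end (D_5), so the type is D_5 (the algebra so(10)).

D_5 (so(10))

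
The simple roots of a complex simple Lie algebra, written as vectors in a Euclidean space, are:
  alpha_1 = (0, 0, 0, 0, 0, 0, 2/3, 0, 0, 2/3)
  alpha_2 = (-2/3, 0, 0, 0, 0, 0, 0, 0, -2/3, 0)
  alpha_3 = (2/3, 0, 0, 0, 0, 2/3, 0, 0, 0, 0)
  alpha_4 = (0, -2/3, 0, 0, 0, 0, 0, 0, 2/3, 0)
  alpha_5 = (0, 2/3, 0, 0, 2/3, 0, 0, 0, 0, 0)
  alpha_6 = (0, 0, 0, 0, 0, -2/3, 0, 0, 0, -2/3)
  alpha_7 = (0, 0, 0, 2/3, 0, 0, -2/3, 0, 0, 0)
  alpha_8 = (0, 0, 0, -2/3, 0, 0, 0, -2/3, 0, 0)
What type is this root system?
Compute the Cartan integers a_ij = 2(alpha_i, alpha_j)/(alpha_j, alpha_j); the resulting 8x8 Cartan matrix is
[[2, 0, 0, 0, 0, -1, -1, 0], [0, 2, -1, -1, 0, 0, 0, 0], [0, -1, 2, 0, 0, -1, 0, 0], [0, -1, 0, 2, -1, 0, 0, 0], [0, 0, 0, -1, 2, 0, 0, 0], [-1, 0, -1, 0, 0, 2, 0, 0], [-1, 0, 0, 0, 0, 0, 2, -1], [0, 0, 0, 0, 0, 0, -1, 2]].
All simple roots have the same length, so the diagram is simply laced. The associated Dynkin diagram is a chain of 8 nodes with single edges (A_8), so the type is A_8 (the algebra sl(9)).

A_8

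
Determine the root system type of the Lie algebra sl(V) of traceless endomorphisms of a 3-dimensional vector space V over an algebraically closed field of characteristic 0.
A_2 (sl(3))

This is sl(3), which has dimension 3^2 - 1 = 8 and rank 3 - 1 = 2 (a Cartan subalgebra is the diagonal traceless matrices). In the classification of classical Lie algebras, the special linear algebra sl(n+1) has type A_n; here n = 2, so the Dynkin diagram is a chain of 2 nodes with single edges (A_2). Hence the type is A_2.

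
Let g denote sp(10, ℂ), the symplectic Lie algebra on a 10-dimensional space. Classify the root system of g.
C_5 (sp(10))

This is sp(10), which has dimension 10(10+1)/2 = 55 and rank 10/2 = 5. In the classification of classical Lie algebras, the symplectic algebra sp(2n) has type C_n; here n = 5, so the Dynkin diagram is a chain of 5 nodes with a double edge at one end; the terminal node there is the unique long simple root (C_5). Hence the type is C_5.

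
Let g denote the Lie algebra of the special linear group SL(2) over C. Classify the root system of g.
A_1 (sl(2))

This is sl(2), which has dimension 2^2 - 1 = 3 and rank 2 - 1 = 1 (a Cartan subalgebra is the diagonal traceless matrices). In the classification of classical Lie algebras, the special linear algebra sl(n+1) has type A_n; here n = 1, so the Dynkin diagram is a chain of 1 nodes with single edges (A_1). Hence the type is A_1.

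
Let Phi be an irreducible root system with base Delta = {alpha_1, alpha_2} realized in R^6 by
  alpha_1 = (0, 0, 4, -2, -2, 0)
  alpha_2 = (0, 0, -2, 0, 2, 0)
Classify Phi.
G_2

Compute the Cartan integers a_ij = 2(alpha_i, alpha_j)/(alpha_j, alpha_j); the resulting 2x2 Cartan matrix is
[[2, -3], [-1, 2]].
The roots have two lengths (squared-length ratio 3:1); the short ones are alpha_{2}. The associated Dynkin diagram is two nodes joined by a triple edge (G_2), so the type is G_2.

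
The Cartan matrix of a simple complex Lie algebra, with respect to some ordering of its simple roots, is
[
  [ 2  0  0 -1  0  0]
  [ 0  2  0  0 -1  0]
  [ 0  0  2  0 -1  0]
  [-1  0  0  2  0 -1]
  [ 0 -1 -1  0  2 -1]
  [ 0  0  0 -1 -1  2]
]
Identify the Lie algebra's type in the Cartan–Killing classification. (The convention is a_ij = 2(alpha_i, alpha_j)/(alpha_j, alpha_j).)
D6

The matrix has rank 6 with 2's on the diagonal. Reading the off-diagonal entries as Dynkin edges (a single edge where a_ij = a_ji = -1; a double or triple edge where a_ij * a_ji = 2 or 3), the diagram is a chain of 4 nodes with a fork of two nodes at one end (D_6). One simple-root ordering that puts it in standard form is (alpha_1, alpha_4, alpha_6, alpha_5, alpha_3, alpha_2). So the algebra is type D_6, i.e. so(12).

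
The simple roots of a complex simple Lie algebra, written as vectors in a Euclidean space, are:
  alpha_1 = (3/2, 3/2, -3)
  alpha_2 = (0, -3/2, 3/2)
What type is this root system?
Compute the Cartan integers a_ij = 2(alpha_i, alpha_j)/(alpha_j, alpha_j); the resulting 2x2 Cartan matrix is
[[2, -3], [-1, 2]].
The roots have two lengths (squared-length ratio 3:1); the short ones are alpha_{2}. The associated Dynkin diagram is two nodes joined by a triple edge (G_2), so the type is G_2.

G_2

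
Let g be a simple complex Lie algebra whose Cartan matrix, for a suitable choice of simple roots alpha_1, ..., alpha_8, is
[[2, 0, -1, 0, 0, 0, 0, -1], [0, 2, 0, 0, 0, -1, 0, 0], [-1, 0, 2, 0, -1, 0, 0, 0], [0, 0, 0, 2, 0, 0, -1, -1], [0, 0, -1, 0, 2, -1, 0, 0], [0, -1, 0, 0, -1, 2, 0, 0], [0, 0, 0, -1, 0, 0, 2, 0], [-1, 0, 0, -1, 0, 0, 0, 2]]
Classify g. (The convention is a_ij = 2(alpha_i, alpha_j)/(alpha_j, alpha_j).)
The matrix has rank 8 with 2's on the diagonal. Reading the off-diagonal entries as Dynkin edges (a single edge where a_ij = a_ji = -1; a double or triple edge where a_ij * a_ji = 2 or 3), the diagram is a chain of 8 nodes with single edges (A_8). One simple-root ordering that puts it in standard form is (alpha_7, alpha_4, alpha_8, alpha_1, alpha_3, alpha_5, alpha_6, alpha_2). So the algebra is type A_8, i.e. sl(9).

A8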